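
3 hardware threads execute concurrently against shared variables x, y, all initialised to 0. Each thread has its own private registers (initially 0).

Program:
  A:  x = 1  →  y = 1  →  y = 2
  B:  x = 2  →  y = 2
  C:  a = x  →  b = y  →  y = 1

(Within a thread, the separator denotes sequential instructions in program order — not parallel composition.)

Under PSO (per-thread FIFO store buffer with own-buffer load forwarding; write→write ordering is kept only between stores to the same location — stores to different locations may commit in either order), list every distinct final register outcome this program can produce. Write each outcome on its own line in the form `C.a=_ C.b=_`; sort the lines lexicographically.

outcome vector order: (C.a,C.b)
|PSO outcomes| = 9

C.a=0 C.b=0
C.a=0 C.b=1
C.a=0 C.b=2
C.a=1 C.b=0
C.a=1 C.b=1
C.a=1 C.b=2
C.a=2 C.b=0
C.a=2 C.b=1
C.a=2 C.b=2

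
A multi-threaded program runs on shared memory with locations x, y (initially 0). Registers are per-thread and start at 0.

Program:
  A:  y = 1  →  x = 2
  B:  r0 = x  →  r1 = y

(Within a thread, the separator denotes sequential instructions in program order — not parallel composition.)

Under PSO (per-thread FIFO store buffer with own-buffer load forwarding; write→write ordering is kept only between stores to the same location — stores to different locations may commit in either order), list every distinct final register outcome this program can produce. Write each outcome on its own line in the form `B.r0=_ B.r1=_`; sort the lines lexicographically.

outcome vector order: (B.r0,B.r1)
|PSO outcomes| = 4

B.r0=0 B.r1=0
B.r0=0 B.r1=1
B.r0=2 B.r1=0
B.r0=2 B.r1=1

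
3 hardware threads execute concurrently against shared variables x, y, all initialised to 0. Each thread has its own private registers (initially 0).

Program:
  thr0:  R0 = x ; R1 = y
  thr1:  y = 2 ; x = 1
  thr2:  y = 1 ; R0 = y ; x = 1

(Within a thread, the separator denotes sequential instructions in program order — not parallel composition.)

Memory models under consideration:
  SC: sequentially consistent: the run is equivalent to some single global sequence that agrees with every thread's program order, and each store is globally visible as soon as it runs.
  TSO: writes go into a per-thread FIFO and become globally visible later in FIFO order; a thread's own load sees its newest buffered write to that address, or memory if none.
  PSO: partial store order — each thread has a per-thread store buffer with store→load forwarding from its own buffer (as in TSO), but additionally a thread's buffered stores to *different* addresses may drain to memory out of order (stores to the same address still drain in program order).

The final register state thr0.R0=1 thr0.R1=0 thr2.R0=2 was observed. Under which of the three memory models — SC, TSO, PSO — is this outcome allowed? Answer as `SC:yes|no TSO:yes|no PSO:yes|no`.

outcome vector order: (thr0.R0,thr0.R1,thr2.R0)
[SC] allowed = {<0 0 1>; <0 0 2>; <0 1 1>; <0 1 2>; <0 2 1>; <0 2 2>; <1 1 1>; <1 2 1>; <1 2 2>}
[TSO] allowed = {<0 0 1>; <0 0 2>; <0 1 1>; <0 1 2>; <0 2 1>; <0 2 2>; <1 1 1>; <1 2 1>; <1 2 2>}
[PSO] allowed = {<0 0 1>; <0 0 2>; <0 1 1>; <0 1 2>; <0 2 1>; <0 2 2>; <1 0 1>; <1 0 2>; <1 1 1>; <1 1 2>; <1 2 1>; <1 2 2>}
target <1 0 2> ∈ {PSO}

SC:no TSO:no PSO:yes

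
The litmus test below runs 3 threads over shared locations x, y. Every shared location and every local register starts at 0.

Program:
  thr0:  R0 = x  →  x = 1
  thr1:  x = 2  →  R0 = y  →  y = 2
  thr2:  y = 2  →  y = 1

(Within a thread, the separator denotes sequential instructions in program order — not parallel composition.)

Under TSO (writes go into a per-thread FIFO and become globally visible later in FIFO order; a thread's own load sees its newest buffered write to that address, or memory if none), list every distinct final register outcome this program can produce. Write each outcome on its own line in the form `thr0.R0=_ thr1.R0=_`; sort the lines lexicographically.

thr0.R0=0 thr1.R0=0
thr0.R0=0 thr1.R0=1
thr0.R0=0 thr1.R0=2
thr0.R0=2 thr1.R0=0
thr0.R0=2 thr1.R0=1
thr0.R0=2 thr1.R0=2

outcome vector order: (thr0.R0,thr1.R0)
|TSO outcomes| = 6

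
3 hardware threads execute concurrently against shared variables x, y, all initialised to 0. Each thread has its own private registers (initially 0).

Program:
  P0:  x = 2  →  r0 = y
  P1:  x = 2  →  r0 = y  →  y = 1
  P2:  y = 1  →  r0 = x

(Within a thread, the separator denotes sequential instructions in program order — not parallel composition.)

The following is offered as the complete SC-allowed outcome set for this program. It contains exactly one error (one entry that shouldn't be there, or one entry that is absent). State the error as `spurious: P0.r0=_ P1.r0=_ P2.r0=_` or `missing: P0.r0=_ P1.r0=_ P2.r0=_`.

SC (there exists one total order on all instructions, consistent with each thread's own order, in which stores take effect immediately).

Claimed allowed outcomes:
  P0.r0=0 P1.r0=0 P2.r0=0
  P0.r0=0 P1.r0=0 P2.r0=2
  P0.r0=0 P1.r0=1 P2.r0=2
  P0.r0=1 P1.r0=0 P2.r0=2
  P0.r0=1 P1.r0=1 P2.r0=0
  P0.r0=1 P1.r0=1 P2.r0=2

spurious: P0.r0=0 P1.r0=0 P2.r0=0

outcome vector order: (P0.r0,P1.r0,P2.r0)
[SC] allowed = {(0,0,2), (0,1,2), (1,0,2), (1,1,0), (1,1,2)}
claimed∖SC = {(0,0,0)}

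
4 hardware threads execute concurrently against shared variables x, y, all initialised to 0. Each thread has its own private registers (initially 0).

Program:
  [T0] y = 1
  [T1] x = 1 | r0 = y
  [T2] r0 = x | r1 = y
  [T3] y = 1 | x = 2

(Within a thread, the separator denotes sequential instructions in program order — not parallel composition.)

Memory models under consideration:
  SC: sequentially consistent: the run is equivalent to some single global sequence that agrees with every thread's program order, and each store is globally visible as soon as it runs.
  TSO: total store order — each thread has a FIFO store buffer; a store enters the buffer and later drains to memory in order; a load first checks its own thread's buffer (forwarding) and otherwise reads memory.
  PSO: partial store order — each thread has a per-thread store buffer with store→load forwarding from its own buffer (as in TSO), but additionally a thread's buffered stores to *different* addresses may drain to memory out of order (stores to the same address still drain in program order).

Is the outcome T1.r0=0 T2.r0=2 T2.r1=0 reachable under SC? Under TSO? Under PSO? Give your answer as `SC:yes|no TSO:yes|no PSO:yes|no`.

SC:no TSO:no PSO:yes

outcome vector order: (T1.r0,T2.r0,T2.r1)
SC (10): <0 0 0>, <0 0 1>, <0 1 0>, <0 1 1>, <0 2 1>, <1 0 0>, <1 0 1>, <1 1 0>, <1 1 1>, <1 2 1>
TSO (10): <0 0 0>, <0 0 1>, <0 1 0>, <0 1 1>, <0 2 1>, <1 0 0>, <1 0 1>, <1 1 0>, <1 1 1>, <1 2 1>
PSO (12): <0 0 0>, <0 0 1>, <0 1 0>, <0 1 1>, <0 2 0>, <0 2 1>, <1 0 0>, <1 0 1>, <1 1 0>, <1 1 1>, <1 2 0>, <1 2 1>
target <0 2 0> ∈ {PSO}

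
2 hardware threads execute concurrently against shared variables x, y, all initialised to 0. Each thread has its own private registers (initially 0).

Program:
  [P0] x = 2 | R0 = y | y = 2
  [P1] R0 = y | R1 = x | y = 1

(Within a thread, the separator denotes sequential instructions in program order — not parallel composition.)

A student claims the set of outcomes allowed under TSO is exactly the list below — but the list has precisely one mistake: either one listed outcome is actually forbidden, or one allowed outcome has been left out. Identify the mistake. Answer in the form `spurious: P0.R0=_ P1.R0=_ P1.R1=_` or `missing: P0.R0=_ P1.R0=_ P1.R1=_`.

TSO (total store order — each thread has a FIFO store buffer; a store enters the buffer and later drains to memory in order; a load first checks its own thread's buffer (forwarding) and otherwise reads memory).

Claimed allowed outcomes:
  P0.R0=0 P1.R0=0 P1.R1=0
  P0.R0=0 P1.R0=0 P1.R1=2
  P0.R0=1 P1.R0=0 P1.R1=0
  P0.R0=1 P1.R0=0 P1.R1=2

missing: P0.R0=0 P1.R0=2 P1.R1=2

outcome vector order: (P0.R0,P1.R0,P1.R1)
under TSO → (0,0,0); (0,0,2); (0,2,2); (1,0,0); (1,0,2)
TSO∖claimed = {(0,2,2)}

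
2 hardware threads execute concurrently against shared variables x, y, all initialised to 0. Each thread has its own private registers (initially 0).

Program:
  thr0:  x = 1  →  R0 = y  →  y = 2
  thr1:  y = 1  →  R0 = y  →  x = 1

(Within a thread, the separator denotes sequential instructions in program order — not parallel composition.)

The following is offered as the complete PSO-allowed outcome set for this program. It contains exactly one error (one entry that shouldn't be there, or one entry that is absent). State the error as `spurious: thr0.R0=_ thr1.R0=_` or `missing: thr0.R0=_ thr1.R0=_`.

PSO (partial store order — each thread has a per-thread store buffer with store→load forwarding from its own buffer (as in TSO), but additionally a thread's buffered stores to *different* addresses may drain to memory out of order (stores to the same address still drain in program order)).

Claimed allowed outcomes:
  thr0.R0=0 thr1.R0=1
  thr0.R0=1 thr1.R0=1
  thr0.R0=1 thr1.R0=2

outcome vector order: (thr0.R0,thr1.R0)
PSO: 4 outcomes — {(0,1) (0,2) (1,1) (1,2)}
PSO∖claimed = {(0,2)}

missing: thr0.R0=0 thr1.R0=2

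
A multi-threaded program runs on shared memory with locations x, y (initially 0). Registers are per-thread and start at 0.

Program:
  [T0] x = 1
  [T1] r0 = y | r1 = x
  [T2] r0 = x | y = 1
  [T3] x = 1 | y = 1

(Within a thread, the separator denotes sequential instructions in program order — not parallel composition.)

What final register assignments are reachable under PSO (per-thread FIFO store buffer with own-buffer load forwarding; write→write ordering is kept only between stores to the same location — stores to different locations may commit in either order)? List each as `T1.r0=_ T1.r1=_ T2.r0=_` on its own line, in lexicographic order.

T1.r0=0 T1.r1=0 T2.r0=0
T1.r0=0 T1.r1=0 T2.r0=1
T1.r0=0 T1.r1=1 T2.r0=0
T1.r0=0 T1.r1=1 T2.r0=1
T1.r0=1 T1.r1=0 T2.r0=0
T1.r0=1 T1.r1=0 T2.r0=1
T1.r0=1 T1.r1=1 T2.r0=0
T1.r0=1 T1.r1=1 T2.r0=1

outcome vector order: (T1.r0,T1.r1,T2.r0)
|PSO outcomes| = 8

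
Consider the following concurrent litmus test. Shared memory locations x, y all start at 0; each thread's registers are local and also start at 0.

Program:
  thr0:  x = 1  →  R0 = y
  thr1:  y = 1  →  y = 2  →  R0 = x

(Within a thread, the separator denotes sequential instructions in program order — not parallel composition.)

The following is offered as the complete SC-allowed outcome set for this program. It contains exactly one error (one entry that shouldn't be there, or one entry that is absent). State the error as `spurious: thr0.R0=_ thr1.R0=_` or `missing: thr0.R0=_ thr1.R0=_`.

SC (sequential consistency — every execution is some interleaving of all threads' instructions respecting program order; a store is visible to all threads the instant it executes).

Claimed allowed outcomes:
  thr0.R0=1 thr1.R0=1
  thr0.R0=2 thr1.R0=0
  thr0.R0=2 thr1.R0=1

missing: thr0.R0=0 thr1.R0=1

outcome vector order: (thr0.R0,thr1.R0)
under SC → 01, 11, 20, 21
SC∖claimed = {01}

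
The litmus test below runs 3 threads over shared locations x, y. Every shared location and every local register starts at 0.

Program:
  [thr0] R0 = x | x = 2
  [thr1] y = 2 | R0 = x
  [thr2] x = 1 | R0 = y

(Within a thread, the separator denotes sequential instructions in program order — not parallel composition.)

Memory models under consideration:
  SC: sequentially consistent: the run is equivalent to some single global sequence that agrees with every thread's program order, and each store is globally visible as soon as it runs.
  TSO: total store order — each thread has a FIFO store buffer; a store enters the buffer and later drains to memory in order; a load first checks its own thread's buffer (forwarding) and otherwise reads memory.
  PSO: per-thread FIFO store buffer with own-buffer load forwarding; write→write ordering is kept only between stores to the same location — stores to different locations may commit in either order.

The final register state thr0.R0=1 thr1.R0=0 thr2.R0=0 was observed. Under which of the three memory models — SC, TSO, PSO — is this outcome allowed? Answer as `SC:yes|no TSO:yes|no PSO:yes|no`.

SC:no TSO:yes PSO:yes

outcome vector order: (thr0.R0,thr1.R0,thr2.R0)
[SC] allowed = {002, 010, 012, 020, 022, 102, 110, 112, 120, 122}
[TSO] allowed = {000, 002, 010, 012, 020, 022, 100, 102, 110, 112, 120, 122}
[PSO] allowed = {000, 002, 010, 012, 020, 022, 100, 102, 110, 112, 120, 122}
target 100 ∈ {TSO,PSO}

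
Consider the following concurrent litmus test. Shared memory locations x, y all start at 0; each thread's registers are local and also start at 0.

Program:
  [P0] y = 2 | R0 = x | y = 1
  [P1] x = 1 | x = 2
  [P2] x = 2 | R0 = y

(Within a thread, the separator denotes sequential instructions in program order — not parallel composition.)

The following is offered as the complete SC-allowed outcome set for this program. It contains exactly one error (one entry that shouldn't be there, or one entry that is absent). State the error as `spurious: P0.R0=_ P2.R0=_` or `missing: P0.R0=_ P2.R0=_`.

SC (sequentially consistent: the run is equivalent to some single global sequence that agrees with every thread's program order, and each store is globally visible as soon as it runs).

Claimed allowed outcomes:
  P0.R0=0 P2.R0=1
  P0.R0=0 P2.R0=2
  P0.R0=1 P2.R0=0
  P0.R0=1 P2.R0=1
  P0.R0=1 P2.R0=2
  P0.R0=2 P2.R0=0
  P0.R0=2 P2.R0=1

outcome vector order: (P0.R0,P2.R0)
SC (8): 01 02 10 11 12 20 21 22
SC∖claimed = {22}

missing: P0.R0=2 P2.R0=2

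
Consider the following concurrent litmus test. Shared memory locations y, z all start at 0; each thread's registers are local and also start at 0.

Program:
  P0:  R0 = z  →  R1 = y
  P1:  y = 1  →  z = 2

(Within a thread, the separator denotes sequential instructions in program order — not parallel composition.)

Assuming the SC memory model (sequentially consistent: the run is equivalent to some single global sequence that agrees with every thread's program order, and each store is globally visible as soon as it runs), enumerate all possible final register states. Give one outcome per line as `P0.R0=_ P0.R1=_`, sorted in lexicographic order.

P0.R0=0 P0.R1=0
P0.R0=0 P0.R1=1
P0.R0=2 P0.R1=1

outcome vector order: (P0.R0,P0.R1)
|SC outcomes| = 3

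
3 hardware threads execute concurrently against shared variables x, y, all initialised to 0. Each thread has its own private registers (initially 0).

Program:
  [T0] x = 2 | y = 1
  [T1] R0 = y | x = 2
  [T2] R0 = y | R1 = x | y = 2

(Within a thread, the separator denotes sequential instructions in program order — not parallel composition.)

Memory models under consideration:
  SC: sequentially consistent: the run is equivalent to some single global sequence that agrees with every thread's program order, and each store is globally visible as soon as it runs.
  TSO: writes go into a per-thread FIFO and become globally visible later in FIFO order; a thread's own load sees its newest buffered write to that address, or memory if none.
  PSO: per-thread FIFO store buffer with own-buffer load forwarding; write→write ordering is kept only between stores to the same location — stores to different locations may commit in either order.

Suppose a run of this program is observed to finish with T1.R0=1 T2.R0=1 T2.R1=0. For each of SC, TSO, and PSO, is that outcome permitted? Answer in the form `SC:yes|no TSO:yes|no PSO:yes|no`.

SC:no TSO:no PSO:yes

outcome vector order: (T1.R0,T2.R0,T2.R1)
SC: 9 outcomes — {0/0/0, 0/0/2, 0/1/2, 1/0/0, 1/0/2, 1/1/2, 2/0/0, 2/0/2, 2/1/2}
TSO: 9 outcomes — {0/0/0, 0/0/2, 0/1/2, 1/0/0, 1/0/2, 1/1/2, 2/0/0, 2/0/2, 2/1/2}
PSO: 12 outcomes — {0/0/0, 0/0/2, 0/1/0, 0/1/2, 1/0/0, 1/0/2, 1/1/0, 1/1/2, 2/0/0, 2/0/2, 2/1/0, 2/1/2}
target 1/1/0 ∈ {PSO}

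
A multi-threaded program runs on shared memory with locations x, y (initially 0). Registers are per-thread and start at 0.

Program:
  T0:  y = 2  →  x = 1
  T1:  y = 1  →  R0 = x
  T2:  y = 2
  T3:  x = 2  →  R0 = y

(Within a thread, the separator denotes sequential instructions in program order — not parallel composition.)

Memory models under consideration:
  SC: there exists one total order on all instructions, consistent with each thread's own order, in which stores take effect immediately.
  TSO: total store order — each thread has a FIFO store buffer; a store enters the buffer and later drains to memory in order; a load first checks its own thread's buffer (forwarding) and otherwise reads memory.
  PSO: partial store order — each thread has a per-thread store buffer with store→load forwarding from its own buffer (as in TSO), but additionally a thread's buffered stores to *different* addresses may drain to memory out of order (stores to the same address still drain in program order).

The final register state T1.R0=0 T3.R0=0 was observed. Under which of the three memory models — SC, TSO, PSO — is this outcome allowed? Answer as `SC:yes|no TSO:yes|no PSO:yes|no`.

outcome vector order: (T1.R0,T3.R0)
SC: 8 outcomes — {<0 1> <0 2> <1 0> <1 1> <1 2> <2 0> <2 1> <2 2>}
TSO: 9 outcomes — {<0 0> <0 1> <0 2> <1 0> <1 1> <1 2> <2 0> <2 1> <2 2>}
PSO: 9 outcomes — {<0 0> <0 1> <0 2> <1 0> <1 1> <1 2> <2 0> <2 1> <2 2>}
target <0 0> ∈ {TSO,PSO}

SC:no TSO:yes PSO:yes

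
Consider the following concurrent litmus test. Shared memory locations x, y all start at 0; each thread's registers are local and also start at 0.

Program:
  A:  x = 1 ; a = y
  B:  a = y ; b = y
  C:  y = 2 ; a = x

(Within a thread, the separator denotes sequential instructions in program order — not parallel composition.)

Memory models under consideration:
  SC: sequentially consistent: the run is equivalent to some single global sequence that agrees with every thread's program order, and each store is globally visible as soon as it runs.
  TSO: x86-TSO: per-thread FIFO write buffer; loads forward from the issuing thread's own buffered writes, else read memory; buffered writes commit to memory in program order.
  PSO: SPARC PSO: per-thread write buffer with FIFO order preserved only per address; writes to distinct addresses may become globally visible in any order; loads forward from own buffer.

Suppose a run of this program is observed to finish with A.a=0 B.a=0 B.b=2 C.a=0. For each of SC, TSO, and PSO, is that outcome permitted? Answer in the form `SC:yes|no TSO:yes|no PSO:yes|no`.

outcome vector order: (A.a,B.a,B.b,C.a)
SC: 9 outcomes — {(0,0,0,1), (0,0,2,1), (0,2,2,1), (2,0,0,0), (2,0,0,1), (2,0,2,0), (2,0,2,1), (2,2,2,0), (2,2,2,1)}
TSO: 12 outcomes — {(0,0,0,0), (0,0,0,1), (0,0,2,0), (0,0,2,1), (0,2,2,0), (0,2,2,1), (2,0,0,0), (2,0,0,1), (2,0,2,0), (2,0,2,1), (2,2,2,0), (2,2,2,1)}
PSO: 12 outcomes — {(0,0,0,0), (0,0,0,1), (0,0,2,0), (0,0,2,1), (0,2,2,0), (0,2,2,1), (2,0,0,0), (2,0,0,1), (2,0,2,0), (2,0,2,1), (2,2,2,0), (2,2,2,1)}
target (0,0,2,0) ∈ {TSO,PSO}

SC:no TSO:yes PSO:yes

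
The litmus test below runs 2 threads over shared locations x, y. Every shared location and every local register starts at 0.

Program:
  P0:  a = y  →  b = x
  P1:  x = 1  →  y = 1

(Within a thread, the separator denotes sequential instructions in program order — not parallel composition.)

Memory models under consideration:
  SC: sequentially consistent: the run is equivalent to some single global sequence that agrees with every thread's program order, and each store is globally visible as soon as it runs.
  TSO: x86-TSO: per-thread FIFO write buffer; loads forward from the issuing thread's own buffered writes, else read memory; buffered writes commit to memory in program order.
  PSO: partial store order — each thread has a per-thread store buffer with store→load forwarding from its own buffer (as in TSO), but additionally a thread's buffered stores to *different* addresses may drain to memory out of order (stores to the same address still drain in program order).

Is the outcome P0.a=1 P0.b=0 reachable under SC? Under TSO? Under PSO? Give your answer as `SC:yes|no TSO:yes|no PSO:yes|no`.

outcome vector order: (P0.a,P0.b)
SC: 3 outcomes — {(0,0) (0,1) (1,1)}
TSO: 3 outcomes — {(0,0) (0,1) (1,1)}
PSO: 4 outcomes — {(0,0) (0,1) (1,0) (1,1)}
target (1,0) ∈ {PSO}

SC:no TSO:no PSO:yes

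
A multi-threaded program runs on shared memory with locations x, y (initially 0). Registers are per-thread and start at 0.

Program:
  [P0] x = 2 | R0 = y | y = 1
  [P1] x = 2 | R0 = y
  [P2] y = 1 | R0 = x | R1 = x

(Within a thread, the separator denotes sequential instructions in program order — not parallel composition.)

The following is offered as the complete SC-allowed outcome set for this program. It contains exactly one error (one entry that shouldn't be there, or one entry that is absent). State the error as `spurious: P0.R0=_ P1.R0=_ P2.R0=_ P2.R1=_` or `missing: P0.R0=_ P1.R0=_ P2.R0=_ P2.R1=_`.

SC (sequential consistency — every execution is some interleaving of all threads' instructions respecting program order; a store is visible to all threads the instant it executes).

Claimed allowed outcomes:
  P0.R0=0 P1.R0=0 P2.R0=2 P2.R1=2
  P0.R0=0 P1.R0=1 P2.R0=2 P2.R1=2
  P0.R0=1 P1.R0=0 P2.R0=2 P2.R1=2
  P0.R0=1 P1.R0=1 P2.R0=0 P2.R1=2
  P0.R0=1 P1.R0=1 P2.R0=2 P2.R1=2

outcome vector order: (P0.R0,P1.R0,P2.R0,P2.R1)
under SC → 0022, 0122, 1022, 1100, 1102, 1122
SC∖claimed = {1100}

missing: P0.R0=1 P1.R0=1 P2.R0=0 P2.R1=0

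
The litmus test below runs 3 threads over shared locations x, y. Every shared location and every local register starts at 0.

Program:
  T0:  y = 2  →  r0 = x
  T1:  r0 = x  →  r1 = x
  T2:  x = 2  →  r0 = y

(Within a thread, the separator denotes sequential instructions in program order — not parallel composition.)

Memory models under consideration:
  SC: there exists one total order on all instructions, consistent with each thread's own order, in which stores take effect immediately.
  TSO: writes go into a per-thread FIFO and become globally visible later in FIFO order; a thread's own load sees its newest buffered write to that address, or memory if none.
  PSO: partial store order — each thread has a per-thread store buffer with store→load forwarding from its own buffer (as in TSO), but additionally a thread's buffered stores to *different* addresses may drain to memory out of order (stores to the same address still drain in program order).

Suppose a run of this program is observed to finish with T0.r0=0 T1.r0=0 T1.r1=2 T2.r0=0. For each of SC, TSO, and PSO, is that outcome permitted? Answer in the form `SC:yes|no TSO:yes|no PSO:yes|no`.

SC:no TSO:yes PSO:yes

outcome vector order: (T0.r0,T1.r0,T1.r1,T2.r0)
under SC → <0 0 0 2>; <0 0 2 2>; <0 2 2 2>; <2 0 0 0>; <2 0 0 2>; <2 0 2 0>; <2 0 2 2>; <2 2 2 0>; <2 2 2 2>
under TSO → <0 0 0 0>; <0 0 0 2>; <0 0 2 0>; <0 0 2 2>; <0 2 2 0>; <0 2 2 2>; <2 0 0 0>; <2 0 0 2>; <2 0 2 0>; <2 0 2 2>; <2 2 2 0>; <2 2 2 2>
under PSO → <0 0 0 0>; <0 0 0 2>; <0 0 2 0>; <0 0 2 2>; <0 2 2 0>; <0 2 2 2>; <2 0 0 0>; <2 0 0 2>; <2 0 2 0>; <2 0 2 2>; <2 2 2 0>; <2 2 2 2>
target <0 0 2 0> ∈ {TSO,PSO}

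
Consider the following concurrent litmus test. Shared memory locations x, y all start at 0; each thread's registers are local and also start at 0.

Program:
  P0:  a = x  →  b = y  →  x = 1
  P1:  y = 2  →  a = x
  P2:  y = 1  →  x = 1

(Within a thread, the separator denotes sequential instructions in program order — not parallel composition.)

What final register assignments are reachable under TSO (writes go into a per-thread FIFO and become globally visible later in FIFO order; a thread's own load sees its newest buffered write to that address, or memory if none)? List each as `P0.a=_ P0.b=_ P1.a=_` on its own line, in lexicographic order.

outcome vector order: (P0.a,P0.b,P1.a)
|TSO outcomes| = 10

P0.a=0 P0.b=0 P1.a=0
P0.a=0 P0.b=0 P1.a=1
P0.a=0 P0.b=1 P1.a=0
P0.a=0 P0.b=1 P1.a=1
P0.a=0 P0.b=2 P1.a=0
P0.a=0 P0.b=2 P1.a=1
P0.a=1 P0.b=1 P1.a=0
P0.a=1 P0.b=1 P1.a=1
P0.a=1 P0.b=2 P1.a=0
P0.a=1 P0.b=2 P1.a=1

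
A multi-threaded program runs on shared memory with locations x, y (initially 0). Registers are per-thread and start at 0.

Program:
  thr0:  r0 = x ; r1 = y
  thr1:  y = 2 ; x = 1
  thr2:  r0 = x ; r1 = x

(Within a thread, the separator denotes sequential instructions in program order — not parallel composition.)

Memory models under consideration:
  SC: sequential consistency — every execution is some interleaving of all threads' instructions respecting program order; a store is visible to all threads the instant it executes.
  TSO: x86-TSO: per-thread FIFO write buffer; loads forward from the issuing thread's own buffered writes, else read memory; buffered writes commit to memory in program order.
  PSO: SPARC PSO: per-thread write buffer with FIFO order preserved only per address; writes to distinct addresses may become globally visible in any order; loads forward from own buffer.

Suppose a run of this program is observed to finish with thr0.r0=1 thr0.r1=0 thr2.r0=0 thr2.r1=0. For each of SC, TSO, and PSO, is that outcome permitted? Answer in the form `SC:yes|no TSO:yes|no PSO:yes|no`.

SC:no TSO:no PSO:yes

outcome vector order: (thr0.r0,thr0.r1,thr2.r0,thr2.r1)
[SC] allowed = {<0 0 0 0>, <0 0 0 1>, <0 0 1 1>, <0 2 0 0>, <0 2 0 1>, <0 2 1 1>, <1 2 0 0>, <1 2 0 1>, <1 2 1 1>}
[TSO] allowed = {<0 0 0 0>, <0 0 0 1>, <0 0 1 1>, <0 2 0 0>, <0 2 0 1>, <0 2 1 1>, <1 2 0 0>, <1 2 0 1>, <1 2 1 1>}
[PSO] allowed = {<0 0 0 0>, <0 0 0 1>, <0 0 1 1>, <0 2 0 0>, <0 2 0 1>, <0 2 1 1>, <1 0 0 0>, <1 0 0 1>, <1 0 1 1>, <1 2 0 0>, <1 2 0 1>, <1 2 1 1>}
target <1 0 0 0> ∈ {PSO}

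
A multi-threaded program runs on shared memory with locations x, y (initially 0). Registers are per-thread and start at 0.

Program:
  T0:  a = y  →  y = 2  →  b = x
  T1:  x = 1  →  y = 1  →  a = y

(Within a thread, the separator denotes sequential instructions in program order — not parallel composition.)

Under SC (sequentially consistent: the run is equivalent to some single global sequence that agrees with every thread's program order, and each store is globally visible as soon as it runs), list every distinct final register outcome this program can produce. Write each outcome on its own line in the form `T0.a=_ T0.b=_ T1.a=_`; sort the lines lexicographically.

T0.a=0 T0.b=0 T1.a=1
T0.a=0 T0.b=1 T1.a=1
T0.a=0 T0.b=1 T1.a=2
T0.a=1 T0.b=1 T1.a=1
T0.a=1 T0.b=1 T1.a=2

outcome vector order: (T0.a,T0.b,T1.a)
|SC outcomes| = 5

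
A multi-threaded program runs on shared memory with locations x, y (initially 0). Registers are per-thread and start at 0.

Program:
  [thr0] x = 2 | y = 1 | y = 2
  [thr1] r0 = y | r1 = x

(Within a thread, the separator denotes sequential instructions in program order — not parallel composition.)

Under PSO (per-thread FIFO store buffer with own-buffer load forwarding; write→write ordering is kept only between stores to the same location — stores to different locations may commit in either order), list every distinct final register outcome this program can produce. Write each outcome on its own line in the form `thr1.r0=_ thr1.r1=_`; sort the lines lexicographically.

outcome vector order: (thr1.r0,thr1.r1)
|PSO outcomes| = 6

thr1.r0=0 thr1.r1=0
thr1.r0=0 thr1.r1=2
thr1.r0=1 thr1.r1=0
thr1.r0=1 thr1.r1=2
thr1.r0=2 thr1.r1=0
thr1.r0=2 thr1.r1=2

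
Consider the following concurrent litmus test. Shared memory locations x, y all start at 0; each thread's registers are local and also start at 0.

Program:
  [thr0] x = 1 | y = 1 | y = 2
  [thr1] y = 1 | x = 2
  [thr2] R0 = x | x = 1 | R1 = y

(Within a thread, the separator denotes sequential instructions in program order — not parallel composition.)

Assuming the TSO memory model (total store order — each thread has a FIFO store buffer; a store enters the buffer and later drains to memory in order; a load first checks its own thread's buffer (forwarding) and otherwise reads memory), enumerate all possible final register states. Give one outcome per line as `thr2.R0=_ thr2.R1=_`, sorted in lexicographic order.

outcome vector order: (thr2.R0,thr2.R1)
|TSO outcomes| = 8

thr2.R0=0 thr2.R1=0
thr2.R0=0 thr2.R1=1
thr2.R0=0 thr2.R1=2
thr2.R0=1 thr2.R1=0
thr2.R0=1 thr2.R1=1
thr2.R0=1 thr2.R1=2
thr2.R0=2 thr2.R1=1
thr2.R0=2 thr2.R1=2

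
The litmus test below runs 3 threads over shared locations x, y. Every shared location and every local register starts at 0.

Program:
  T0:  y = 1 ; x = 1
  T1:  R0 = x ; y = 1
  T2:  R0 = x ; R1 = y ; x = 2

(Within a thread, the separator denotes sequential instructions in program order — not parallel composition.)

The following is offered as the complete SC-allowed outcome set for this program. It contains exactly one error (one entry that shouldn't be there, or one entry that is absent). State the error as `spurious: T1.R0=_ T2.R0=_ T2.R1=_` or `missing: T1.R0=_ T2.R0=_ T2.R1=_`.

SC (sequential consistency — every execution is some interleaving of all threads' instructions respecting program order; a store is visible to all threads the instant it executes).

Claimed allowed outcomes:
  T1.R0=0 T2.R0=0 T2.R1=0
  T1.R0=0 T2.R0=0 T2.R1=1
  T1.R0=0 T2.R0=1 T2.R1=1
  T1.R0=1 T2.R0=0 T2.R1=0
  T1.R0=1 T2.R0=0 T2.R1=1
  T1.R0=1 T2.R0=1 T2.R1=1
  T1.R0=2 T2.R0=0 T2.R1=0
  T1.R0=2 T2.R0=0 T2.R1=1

missing: T1.R0=2 T2.R0=1 T2.R1=1

outcome vector order: (T1.R0,T2.R0,T2.R1)
[SC] allowed = {<0 0 0>; <0 0 1>; <0 1 1>; <1 0 0>; <1 0 1>; <1 1 1>; <2 0 0>; <2 0 1>; <2 1 1>}
SC∖claimed = {<2 1 1>}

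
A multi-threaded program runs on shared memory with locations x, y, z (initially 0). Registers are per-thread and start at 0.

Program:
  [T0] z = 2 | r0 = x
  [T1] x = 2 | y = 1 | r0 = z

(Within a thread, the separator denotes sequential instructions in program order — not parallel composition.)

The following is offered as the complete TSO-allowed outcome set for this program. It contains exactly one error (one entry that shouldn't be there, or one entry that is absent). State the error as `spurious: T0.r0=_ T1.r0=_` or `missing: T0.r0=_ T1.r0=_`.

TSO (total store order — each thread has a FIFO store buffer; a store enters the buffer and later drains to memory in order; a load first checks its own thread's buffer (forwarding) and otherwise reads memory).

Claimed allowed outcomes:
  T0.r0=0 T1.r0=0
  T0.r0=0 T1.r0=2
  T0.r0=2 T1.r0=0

outcome vector order: (T0.r0,T1.r0)
under TSO → 0/0, 0/2, 2/0, 2/2
TSO∖claimed = {2/2}

missing: T0.r0=2 T1.r0=2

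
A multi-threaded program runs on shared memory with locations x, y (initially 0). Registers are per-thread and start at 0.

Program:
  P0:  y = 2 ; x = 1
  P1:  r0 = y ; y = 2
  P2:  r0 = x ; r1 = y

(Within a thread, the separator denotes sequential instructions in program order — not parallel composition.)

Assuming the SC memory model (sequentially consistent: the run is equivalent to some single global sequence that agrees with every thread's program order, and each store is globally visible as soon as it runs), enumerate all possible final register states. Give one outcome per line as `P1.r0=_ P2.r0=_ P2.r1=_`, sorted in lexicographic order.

P1.r0=0 P2.r0=0 P2.r1=0
P1.r0=0 P2.r0=0 P2.r1=2
P1.r0=0 P2.r0=1 P2.r1=2
P1.r0=2 P2.r0=0 P2.r1=0
P1.r0=2 P2.r0=0 P2.r1=2
P1.r0=2 P2.r0=1 P2.r1=2

outcome vector order: (P1.r0,P2.r0,P2.r1)
|SC outcomes| = 6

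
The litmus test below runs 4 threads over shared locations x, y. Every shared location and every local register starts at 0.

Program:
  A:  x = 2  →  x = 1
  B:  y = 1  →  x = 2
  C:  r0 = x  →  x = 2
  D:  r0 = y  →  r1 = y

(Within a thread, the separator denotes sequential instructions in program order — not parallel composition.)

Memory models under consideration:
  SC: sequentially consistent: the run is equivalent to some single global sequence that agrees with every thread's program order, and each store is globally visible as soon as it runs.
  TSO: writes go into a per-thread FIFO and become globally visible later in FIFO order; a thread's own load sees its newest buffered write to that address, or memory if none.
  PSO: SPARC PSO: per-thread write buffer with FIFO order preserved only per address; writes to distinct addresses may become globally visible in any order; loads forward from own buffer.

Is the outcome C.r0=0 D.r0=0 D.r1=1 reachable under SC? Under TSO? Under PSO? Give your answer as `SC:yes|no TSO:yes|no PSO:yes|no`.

outcome vector order: (C.r0,D.r0,D.r1)
under SC → 0/0/0; 0/0/1; 0/1/1; 1/0/0; 1/0/1; 1/1/1; 2/0/0; 2/0/1; 2/1/1
under TSO → 0/0/0; 0/0/1; 0/1/1; 1/0/0; 1/0/1; 1/1/1; 2/0/0; 2/0/1; 2/1/1
under PSO → 0/0/0; 0/0/1; 0/1/1; 1/0/0; 1/0/1; 1/1/1; 2/0/0; 2/0/1; 2/1/1
target 0/0/1 ∈ {SC,TSO,PSO}

SC:yes TSO:yes PSO:yes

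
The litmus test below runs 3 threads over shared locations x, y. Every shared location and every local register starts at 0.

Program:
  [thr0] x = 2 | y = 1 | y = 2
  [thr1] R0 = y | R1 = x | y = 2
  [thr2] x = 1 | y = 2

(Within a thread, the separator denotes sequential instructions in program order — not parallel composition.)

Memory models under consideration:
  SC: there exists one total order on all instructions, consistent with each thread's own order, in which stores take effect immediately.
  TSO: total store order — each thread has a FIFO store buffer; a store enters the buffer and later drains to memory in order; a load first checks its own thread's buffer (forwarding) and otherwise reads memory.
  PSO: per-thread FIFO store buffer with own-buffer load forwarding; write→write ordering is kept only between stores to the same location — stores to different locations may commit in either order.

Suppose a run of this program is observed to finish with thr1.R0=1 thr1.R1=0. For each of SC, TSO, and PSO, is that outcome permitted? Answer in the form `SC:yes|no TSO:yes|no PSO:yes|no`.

SC:no TSO:no PSO:yes

outcome vector order: (thr1.R0,thr1.R1)
SC: 7 outcomes — {00; 01; 02; 11; 12; 21; 22}
TSO: 7 outcomes — {00; 01; 02; 11; 12; 21; 22}
PSO: 9 outcomes — {00; 01; 02; 10; 11; 12; 20; 21; 22}
target 10 ∈ {PSO}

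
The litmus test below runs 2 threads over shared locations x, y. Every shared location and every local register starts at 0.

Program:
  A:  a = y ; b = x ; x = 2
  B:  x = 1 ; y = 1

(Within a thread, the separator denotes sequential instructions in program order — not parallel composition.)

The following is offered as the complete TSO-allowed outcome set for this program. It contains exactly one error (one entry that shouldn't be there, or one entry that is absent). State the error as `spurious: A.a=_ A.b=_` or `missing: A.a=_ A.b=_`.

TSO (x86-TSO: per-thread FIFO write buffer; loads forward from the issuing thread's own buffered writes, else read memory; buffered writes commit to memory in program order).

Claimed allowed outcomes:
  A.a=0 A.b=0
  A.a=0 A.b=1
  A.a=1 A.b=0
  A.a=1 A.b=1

spurious: A.a=1 A.b=0

outcome vector order: (A.a,A.b)
TSO (3): 0/0; 0/1; 1/1
claimed∖TSO = {1/0}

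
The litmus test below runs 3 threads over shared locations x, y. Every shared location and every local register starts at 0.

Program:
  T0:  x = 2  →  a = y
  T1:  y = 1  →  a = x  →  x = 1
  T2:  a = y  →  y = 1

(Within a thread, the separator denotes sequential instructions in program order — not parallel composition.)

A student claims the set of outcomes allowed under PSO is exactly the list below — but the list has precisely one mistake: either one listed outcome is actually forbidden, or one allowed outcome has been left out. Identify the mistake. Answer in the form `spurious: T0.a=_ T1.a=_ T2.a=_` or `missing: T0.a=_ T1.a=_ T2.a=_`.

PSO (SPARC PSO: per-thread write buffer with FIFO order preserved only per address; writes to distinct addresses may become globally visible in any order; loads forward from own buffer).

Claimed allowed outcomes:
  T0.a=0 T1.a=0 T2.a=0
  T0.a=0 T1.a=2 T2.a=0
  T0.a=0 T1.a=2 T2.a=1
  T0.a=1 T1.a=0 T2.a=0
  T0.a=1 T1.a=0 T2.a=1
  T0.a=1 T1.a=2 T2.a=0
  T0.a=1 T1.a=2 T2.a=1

missing: T0.a=0 T1.a=0 T2.a=1

outcome vector order: (T0.a,T1.a,T2.a)
under PSO → 0/0/0, 0/0/1, 0/2/0, 0/2/1, 1/0/0, 1/0/1, 1/2/0, 1/2/1
PSO∖claimed = {0/0/1}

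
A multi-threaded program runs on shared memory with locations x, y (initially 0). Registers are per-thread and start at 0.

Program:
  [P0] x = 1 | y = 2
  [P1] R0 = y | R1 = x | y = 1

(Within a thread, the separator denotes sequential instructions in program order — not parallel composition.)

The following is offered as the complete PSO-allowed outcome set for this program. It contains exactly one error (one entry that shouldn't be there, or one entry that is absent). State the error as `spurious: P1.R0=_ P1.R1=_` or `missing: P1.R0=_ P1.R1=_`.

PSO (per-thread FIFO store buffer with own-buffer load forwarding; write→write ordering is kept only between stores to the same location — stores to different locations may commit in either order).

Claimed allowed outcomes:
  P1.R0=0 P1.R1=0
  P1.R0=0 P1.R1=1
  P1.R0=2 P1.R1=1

outcome vector order: (P1.R0,P1.R1)
PSO: 4 outcomes — {<0 0>, <0 1>, <2 0>, <2 1>}
PSO∖claimed = {<2 0>}

missing: P1.R0=2 P1.R1=0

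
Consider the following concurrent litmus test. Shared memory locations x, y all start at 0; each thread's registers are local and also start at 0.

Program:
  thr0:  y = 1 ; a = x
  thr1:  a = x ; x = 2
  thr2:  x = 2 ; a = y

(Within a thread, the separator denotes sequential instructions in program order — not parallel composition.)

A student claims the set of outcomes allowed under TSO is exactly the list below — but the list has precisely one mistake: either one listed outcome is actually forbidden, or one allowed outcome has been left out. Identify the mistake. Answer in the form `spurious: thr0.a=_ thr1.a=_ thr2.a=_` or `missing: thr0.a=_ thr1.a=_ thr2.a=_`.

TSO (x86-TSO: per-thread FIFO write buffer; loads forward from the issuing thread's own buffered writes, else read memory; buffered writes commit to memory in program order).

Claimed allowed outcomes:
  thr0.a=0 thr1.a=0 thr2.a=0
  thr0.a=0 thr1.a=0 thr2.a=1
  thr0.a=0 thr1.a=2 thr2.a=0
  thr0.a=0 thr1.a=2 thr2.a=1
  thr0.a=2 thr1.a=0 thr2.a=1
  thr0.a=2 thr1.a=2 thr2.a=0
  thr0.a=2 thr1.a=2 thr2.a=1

missing: thr0.a=2 thr1.a=0 thr2.a=0

outcome vector order: (thr0.a,thr1.a,thr2.a)
under TSO → (0,0,0) (0,0,1) (0,2,0) (0,2,1) (2,0,0) (2,0,1) (2,2,0) (2,2,1)
TSO∖claimed = {(2,0,0)}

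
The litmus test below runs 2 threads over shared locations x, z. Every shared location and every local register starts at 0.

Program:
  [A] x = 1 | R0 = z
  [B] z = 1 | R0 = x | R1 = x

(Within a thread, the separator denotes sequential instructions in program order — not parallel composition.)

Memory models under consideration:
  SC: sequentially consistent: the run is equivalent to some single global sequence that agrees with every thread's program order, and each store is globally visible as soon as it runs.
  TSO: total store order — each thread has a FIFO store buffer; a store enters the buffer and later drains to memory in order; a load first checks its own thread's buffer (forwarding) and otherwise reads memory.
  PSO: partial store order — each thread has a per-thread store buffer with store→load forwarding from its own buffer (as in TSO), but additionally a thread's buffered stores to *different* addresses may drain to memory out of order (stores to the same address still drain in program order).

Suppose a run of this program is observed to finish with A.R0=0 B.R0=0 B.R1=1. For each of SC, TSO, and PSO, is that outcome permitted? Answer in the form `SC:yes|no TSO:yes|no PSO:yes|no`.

SC:no TSO:yes PSO:yes

outcome vector order: (A.R0,B.R0,B.R1)
SC (4): 011; 100; 101; 111
TSO (6): 000; 001; 011; 100; 101; 111
PSO (6): 000; 001; 011; 100; 101; 111
target 001 ∈ {TSO,PSO}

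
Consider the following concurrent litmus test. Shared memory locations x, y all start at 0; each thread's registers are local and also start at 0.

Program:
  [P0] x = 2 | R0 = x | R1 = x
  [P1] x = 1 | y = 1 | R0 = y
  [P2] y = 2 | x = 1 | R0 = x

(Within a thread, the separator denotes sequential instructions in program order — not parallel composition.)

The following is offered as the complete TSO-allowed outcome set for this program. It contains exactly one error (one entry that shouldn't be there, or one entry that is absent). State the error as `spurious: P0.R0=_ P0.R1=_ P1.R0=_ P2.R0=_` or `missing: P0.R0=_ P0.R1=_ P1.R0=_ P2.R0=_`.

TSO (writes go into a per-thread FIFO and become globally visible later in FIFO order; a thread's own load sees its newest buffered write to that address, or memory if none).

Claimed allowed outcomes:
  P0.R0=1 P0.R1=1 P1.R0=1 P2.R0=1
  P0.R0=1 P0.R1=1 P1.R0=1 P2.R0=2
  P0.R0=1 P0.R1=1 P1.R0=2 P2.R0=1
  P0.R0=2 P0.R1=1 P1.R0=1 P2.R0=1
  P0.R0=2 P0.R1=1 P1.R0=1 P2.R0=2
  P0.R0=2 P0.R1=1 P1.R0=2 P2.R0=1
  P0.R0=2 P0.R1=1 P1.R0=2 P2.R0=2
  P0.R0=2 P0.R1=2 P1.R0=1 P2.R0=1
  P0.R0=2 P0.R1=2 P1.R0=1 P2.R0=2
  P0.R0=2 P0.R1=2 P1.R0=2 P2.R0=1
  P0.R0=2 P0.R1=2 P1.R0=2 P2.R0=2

outcome vector order: (P0.R0,P0.R1,P1.R0,P2.R0)
[TSO] allowed = {<1 1 1 1> <1 1 1 2> <1 1 2 1> <2 1 1 1> <2 1 1 2> <2 1 2 1> <2 2 1 1> <2 2 1 2> <2 2 2 1> <2 2 2 2>}
claimed∖TSO = {<2 1 2 2>}

spurious: P0.R0=2 P0.R1=1 P1.R0=2 P2.R0=2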